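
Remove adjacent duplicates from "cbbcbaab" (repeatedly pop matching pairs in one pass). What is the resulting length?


Input: cbbcbaab
Stack-based adjacent duplicate removal:
  Read 'c': push. Stack: c
  Read 'b': push. Stack: cb
  Read 'b': matches stack top 'b' => pop. Stack: c
  Read 'c': matches stack top 'c' => pop. Stack: (empty)
  Read 'b': push. Stack: b
  Read 'a': push. Stack: ba
  Read 'a': matches stack top 'a' => pop. Stack: b
  Read 'b': matches stack top 'b' => pop. Stack: (empty)
Final stack: "" (length 0)

0


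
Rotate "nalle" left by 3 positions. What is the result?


Input: "nalle", rotate left by 3
First 3 characters: "nal"
Remaining characters: "le"
Concatenate remaining + first: "le" + "nal" = "lenal"

lenal


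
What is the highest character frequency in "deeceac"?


Input: deeceac
Character counts:
  'a': 1
  'c': 2
  'd': 1
  'e': 3
Maximum frequency: 3

3


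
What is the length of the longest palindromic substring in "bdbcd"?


Input: "bdbcd"
Checking substrings for palindromes:
  [0:3] "bdb" (len 3) => palindrome
Longest palindromic substring: "bdb" with length 3

3


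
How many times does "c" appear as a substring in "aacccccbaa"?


Searching for "c" in "aacccccbaa"
Scanning each position:
  Position 0: "a" => no
  Position 1: "a" => no
  Position 2: "c" => MATCH
  Position 3: "c" => MATCH
  Position 4: "c" => MATCH
  Position 5: "c" => MATCH
  Position 6: "c" => MATCH
  Position 7: "b" => no
  Position 8: "a" => no
  Position 9: "a" => no
Total occurrences: 5

5


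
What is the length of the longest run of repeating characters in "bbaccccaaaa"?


Input: "bbaccccaaaa"
Scanning for longest run:
  Position 1 ('b'): continues run of 'b', length=2
  Position 2 ('a'): new char, reset run to 1
  Position 3 ('c'): new char, reset run to 1
  Position 4 ('c'): continues run of 'c', length=2
  Position 5 ('c'): continues run of 'c', length=3
  Position 6 ('c'): continues run of 'c', length=4
  Position 7 ('a'): new char, reset run to 1
  Position 8 ('a'): continues run of 'a', length=2
  Position 9 ('a'): continues run of 'a', length=3
  Position 10 ('a'): continues run of 'a', length=4
Longest run: 'c' with length 4

4


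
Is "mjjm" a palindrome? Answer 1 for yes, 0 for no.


Input: mjjm
Reversed: mjjm
  Compare pos 0 ('m') with pos 3 ('m'): match
  Compare pos 1 ('j') with pos 2 ('j'): match
Result: palindrome

1


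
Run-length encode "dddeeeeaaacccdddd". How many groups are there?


Input: dddeeeeaaacccdddd
Scanning for consecutive runs:
  Group 1: 'd' x 3 (positions 0-2)
  Group 2: 'e' x 4 (positions 3-6)
  Group 3: 'a' x 3 (positions 7-9)
  Group 4: 'c' x 3 (positions 10-12)
  Group 5: 'd' x 4 (positions 13-16)
Total groups: 5

5


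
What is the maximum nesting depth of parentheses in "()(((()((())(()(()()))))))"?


Input: "()(((()((())(()(()()))))))"
Tracking depth:
  Position 0 '(': depth becomes 1
  Position 1 ')': depth becomes 0
  Position 2 '(': depth becomes 1
  Position 3 '(': depth becomes 2
  Position 4 '(': depth becomes 3
  Position 5 '(': depth becomes 4
  Position 6 ')': depth becomes 3
  Position 7 '(': depth becomes 4
  Position 8 '(': depth becomes 5
  Position 9 '(': depth becomes 6
  Position 10 ')': depth becomes 5
  Position 11 ')': depth becomes 4
  Position 12 '(': depth becomes 5
  Position 13 '(': depth becomes 6
  Position 14 ')': depth becomes 5
  Position 15 '(': depth becomes 6
  Position 16 '(': depth becomes 7
  Position 17 ')': depth becomes 6
  Position 18 '(': depth becomes 7
  Position 19 ')': depth becomes 6
  Position 20 ')': depth becomes 5
  Position 21 ')': depth becomes 4
  Position 22 ')': depth becomes 3
  Position 23 ')': depth becomes 2
  Position 24 ')': depth becomes 1
  Position 25 ')': depth becomes 0
Maximum depth reached: 7

7


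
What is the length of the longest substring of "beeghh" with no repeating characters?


Input: "beeghh"
Sliding window (track last position of each char):
  Position 0 ('b'): window [0,0] length 1 -- new best
  Position 1 ('e'): window [0,1] length 2 -- new best
  Position 2 ('e'): repeat (last at 1), move window start to 2
  Position 2 ('e'): window [2,2] length 1
  Position 3 ('g'): window [2,3] length 2
  Position 4 ('h'): window [2,4] length 3 -- new best
  Position 5 ('h'): repeat (last at 4), move window start to 5
  Position 5 ('h'): window [5,5] length 1
Longest substring with no repeats: "egh" with length 3

3


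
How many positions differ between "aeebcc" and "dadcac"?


Comparing "aeebcc" and "dadcac" position by position:
  Position 0: 'a' vs 'd' => DIFFER
  Position 1: 'e' vs 'a' => DIFFER
  Position 2: 'e' vs 'd' => DIFFER
  Position 3: 'b' vs 'c' => DIFFER
  Position 4: 'c' vs 'a' => DIFFER
  Position 5: 'c' vs 'c' => same
Positions that differ: 5

5


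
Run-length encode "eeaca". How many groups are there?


Input: eeaca
Scanning for consecutive runs:
  Group 1: 'e' x 2 (positions 0-1)
  Group 2: 'a' x 1 (positions 2-2)
  Group 3: 'c' x 1 (positions 3-3)
  Group 4: 'a' x 1 (positions 4-4)
Total groups: 4

4


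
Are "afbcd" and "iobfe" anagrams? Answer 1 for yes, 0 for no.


Strings: "afbcd", "iobfe"
Sorted first:  abcdf
Sorted second: befio
Differ at position 0: 'a' vs 'b' => not anagrams

0


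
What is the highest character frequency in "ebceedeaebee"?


Input: ebceedeaebee
Character counts:
  'a': 1
  'b': 2
  'c': 1
  'd': 1
  'e': 7
Maximum frequency: 7

7


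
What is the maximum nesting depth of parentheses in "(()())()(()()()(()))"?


Input: "(()())()(()()()(()))"
Tracking depth:
  Position 0 '(': depth becomes 1
  Position 1 '(': depth becomes 2
  Position 2 ')': depth becomes 1
  Position 3 '(': depth becomes 2
  Position 4 ')': depth becomes 1
  Position 5 ')': depth becomes 0
  Position 6 '(': depth becomes 1
  Position 7 ')': depth becomes 0
  Position 8 '(': depth becomes 1
  Position 9 '(': depth becomes 2
  Position 10 ')': depth becomes 1
  Position 11 '(': depth becomes 2
  Position 12 ')': depth becomes 1
  Position 13 '(': depth becomes 2
  Position 14 ')': depth becomes 1
  Position 15 '(': depth becomes 2
  Position 16 '(': depth becomes 3
  Position 17 ')': depth becomes 2
  Position 18 ')': depth becomes 1
  Position 19 ')': depth becomes 0
Maximum depth reached: 3

3


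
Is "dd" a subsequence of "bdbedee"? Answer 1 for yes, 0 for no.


Check if "dd" is a subsequence of "bdbedee"
Greedy scan:
  Position 0 ('b'): no match needed
  Position 1 ('d'): matches sub[0] = 'd'
  Position 2 ('b'): no match needed
  Position 3 ('e'): no match needed
  Position 4 ('d'): matches sub[1] = 'd'
  Position 5 ('e'): no match needed
  Position 6 ('e'): no match needed
All 2 characters matched => is a subsequence

1


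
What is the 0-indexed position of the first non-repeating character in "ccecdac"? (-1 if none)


Input: ccecdac
Character frequencies:
  'a': 1
  'c': 4
  'd': 1
  'e': 1
Scanning left to right for freq == 1:
  Position 0 ('c'): freq=4, skip
  Position 1 ('c'): freq=4, skip
  Position 2 ('e'): unique! => answer = 2

2


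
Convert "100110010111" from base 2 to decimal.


Input: "100110010111" in base 2
Positional expansion:
  Digit '1' (value 1) x 2^11 = 2048
  Digit '0' (value 0) x 2^10 = 0
  Digit '0' (value 0) x 2^9 = 0
  Digit '1' (value 1) x 2^8 = 256
  Digit '1' (value 1) x 2^7 = 128
  Digit '0' (value 0) x 2^6 = 0
  Digit '0' (value 0) x 2^5 = 0
  Digit '1' (value 1) x 2^4 = 16
  Digit '0' (value 0) x 2^3 = 0
  Digit '1' (value 1) x 2^2 = 4
  Digit '1' (value 1) x 2^1 = 2
  Digit '1' (value 1) x 2^0 = 1
Sum = 2455

2455


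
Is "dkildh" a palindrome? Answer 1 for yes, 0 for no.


Input: dkildh
Reversed: hdlikd
  Compare pos 0 ('d') with pos 5 ('h'): MISMATCH
  Compare pos 1 ('k') with pos 4 ('d'): MISMATCH
  Compare pos 2 ('i') with pos 3 ('l'): MISMATCH
Result: not a palindrome

0


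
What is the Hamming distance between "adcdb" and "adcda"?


Comparing "adcdb" and "adcda" position by position:
  Position 0: 'a' vs 'a' => same
  Position 1: 'd' vs 'd' => same
  Position 2: 'c' vs 'c' => same
  Position 3: 'd' vs 'd' => same
  Position 4: 'b' vs 'a' => differ
Total differences (Hamming distance): 1

1


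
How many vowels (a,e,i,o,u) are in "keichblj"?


Input: keichblj
Checking each character:
  'k' at position 0: consonant
  'e' at position 1: vowel (running total: 1)
  'i' at position 2: vowel (running total: 2)
  'c' at position 3: consonant
  'h' at position 4: consonant
  'b' at position 5: consonant
  'l' at position 6: consonant
  'j' at position 7: consonant
Total vowels: 2

2


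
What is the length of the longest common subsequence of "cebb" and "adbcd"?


LCS of "cebb" and "adbcd"
DP table:
           a    d    b    c    d
      0    0    0    0    0    0
  c   0    0    0    0    1    1
  e   0    0    0    0    1    1
  b   0    0    0    1    1    1
  b   0    0    0    1    1    1
LCS length = dp[4][5] = 1

1


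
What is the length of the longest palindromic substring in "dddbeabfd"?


Input: "dddbeabfd"
Checking substrings for palindromes:
  [0:3] "ddd" (len 3) => palindrome
  [0:2] "dd" (len 2) => palindrome
  [1:3] "dd" (len 2) => palindrome
Longest palindromic substring: "ddd" with length 3

3


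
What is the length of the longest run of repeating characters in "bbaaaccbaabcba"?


Input: "bbaaaccbaabcba"
Scanning for longest run:
  Position 1 ('b'): continues run of 'b', length=2
  Position 2 ('a'): new char, reset run to 1
  Position 3 ('a'): continues run of 'a', length=2
  Position 4 ('a'): continues run of 'a', length=3
  Position 5 ('c'): new char, reset run to 1
  Position 6 ('c'): continues run of 'c', length=2
  Position 7 ('b'): new char, reset run to 1
  Position 8 ('a'): new char, reset run to 1
  Position 9 ('a'): continues run of 'a', length=2
  Position 10 ('b'): new char, reset run to 1
  Position 11 ('c'): new char, reset run to 1
  Position 12 ('b'): new char, reset run to 1
  Position 13 ('a'): new char, reset run to 1
Longest run: 'a' with length 3

3


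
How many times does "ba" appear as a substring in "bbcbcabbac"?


Searching for "ba" in "bbcbcabbac"
Scanning each position:
  Position 0: "bb" => no
  Position 1: "bc" => no
  Position 2: "cb" => no
  Position 3: "bc" => no
  Position 4: "ca" => no
  Position 5: "ab" => no
  Position 6: "bb" => no
  Position 7: "ba" => MATCH
  Position 8: "ac" => no
Total occurrences: 1

1


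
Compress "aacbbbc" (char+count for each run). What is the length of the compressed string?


Input: aacbbbc
Runs:
  'a' x 2 => "a2"
  'c' x 1 => "c1"
  'b' x 3 => "b3"
  'c' x 1 => "c1"
Compressed: "a2c1b3c1"
Compressed length: 8

8


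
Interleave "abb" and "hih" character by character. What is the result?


Interleaving "abb" and "hih":
  Position 0: 'a' from first, 'h' from second => "ah"
  Position 1: 'b' from first, 'i' from second => "bi"
  Position 2: 'b' from first, 'h' from second => "bh"
Result: ahbibh

ahbibh


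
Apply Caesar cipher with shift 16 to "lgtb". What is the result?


Caesar cipher: shift "lgtb" by 16
  'l' (pos 11) + 16 = pos 1 = 'b'
  'g' (pos 6) + 16 = pos 22 = 'w'
  't' (pos 19) + 16 = pos 9 = 'j'
  'b' (pos 1) + 16 = pos 17 = 'r'
Result: bwjr

bwjr


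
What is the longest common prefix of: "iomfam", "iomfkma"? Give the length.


Words: iomfam, iomfkma
  Position 0: all 'i' => match
  Position 1: all 'o' => match
  Position 2: all 'm' => match
  Position 3: all 'f' => match
  Position 4: ('a', 'k') => mismatch, stop
LCP = "iomf" (length 4)

4


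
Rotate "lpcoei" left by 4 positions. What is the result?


Input: "lpcoei", rotate left by 4
First 4 characters: "lpco"
Remaining characters: "ei"
Concatenate remaining + first: "ei" + "lpco" = "eilpco"

eilpco


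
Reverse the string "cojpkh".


Input: cojpkh
Reading characters right to left:
  Position 5: 'h'
  Position 4: 'k'
  Position 3: 'p'
  Position 2: 'j'
  Position 1: 'o'
  Position 0: 'c'
Reversed: hkpjoc

hkpjoc


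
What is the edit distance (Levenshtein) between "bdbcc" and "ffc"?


Computing edit distance: "bdbcc" -> "ffc"
DP table:
           f    f    c
      0    1    2    3
  b   1    1    2    3
  d   2    2    2    3
  b   3    3    3    3
  c   4    4    4    3
  c   5    5    5    4
Edit distance = dp[5][3] = 4

4


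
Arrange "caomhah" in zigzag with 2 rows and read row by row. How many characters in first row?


Zigzag "caomhah" into 2 rows:
Placing characters:
  'c' => row 0
  'a' => row 1
  'o' => row 0
  'm' => row 1
  'h' => row 0
  'a' => row 1
  'h' => row 0
Rows:
  Row 0: "cohh"
  Row 1: "ama"
First row length: 4

4


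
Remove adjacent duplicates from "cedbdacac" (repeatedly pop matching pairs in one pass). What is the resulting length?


Input: cedbdacac
Stack-based adjacent duplicate removal:
  Read 'c': push. Stack: c
  Read 'e': push. Stack: ce
  Read 'd': push. Stack: ced
  Read 'b': push. Stack: cedb
  Read 'd': push. Stack: cedbd
  Read 'a': push. Stack: cedbda
  Read 'c': push. Stack: cedbdac
  Read 'a': push. Stack: cedbdaca
  Read 'c': push. Stack: cedbdacac
Final stack: "cedbdacac" (length 9)

9


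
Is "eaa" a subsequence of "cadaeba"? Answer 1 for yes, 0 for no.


Check if "eaa" is a subsequence of "cadaeba"
Greedy scan:
  Position 0 ('c'): no match needed
  Position 1 ('a'): no match needed
  Position 2 ('d'): no match needed
  Position 3 ('a'): no match needed
  Position 4 ('e'): matches sub[0] = 'e'
  Position 5 ('b'): no match needed
  Position 6 ('a'): matches sub[1] = 'a'
Only matched 2/3 characters => not a subsequence

0


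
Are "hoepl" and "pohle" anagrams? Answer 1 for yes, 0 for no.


Strings: "hoepl", "pohle"
Sorted first:  ehlop
Sorted second: ehlop
Sorted forms match => anagrams

1


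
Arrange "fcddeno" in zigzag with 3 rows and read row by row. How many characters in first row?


Zigzag "fcddeno" into 3 rows:
Placing characters:
  'f' => row 0
  'c' => row 1
  'd' => row 2
  'd' => row 1
  'e' => row 0
  'n' => row 1
  'o' => row 2
Rows:
  Row 0: "fe"
  Row 1: "cdn"
  Row 2: "do"
First row length: 2

2


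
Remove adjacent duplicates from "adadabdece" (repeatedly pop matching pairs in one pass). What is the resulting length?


Input: adadabdece
Stack-based adjacent duplicate removal:
  Read 'a': push. Stack: a
  Read 'd': push. Stack: ad
  Read 'a': push. Stack: ada
  Read 'd': push. Stack: adad
  Read 'a': push. Stack: adada
  Read 'b': push. Stack: adadab
  Read 'd': push. Stack: adadabd
  Read 'e': push. Stack: adadabde
  Read 'c': push. Stack: adadabdec
  Read 'e': push. Stack: adadabdece
Final stack: "adadabdece" (length 10)

10


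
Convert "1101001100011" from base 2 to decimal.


Input: "1101001100011" in base 2
Positional expansion:
  Digit '1' (value 1) x 2^12 = 4096
  Digit '1' (value 1) x 2^11 = 2048
  Digit '0' (value 0) x 2^10 = 0
  Digit '1' (value 1) x 2^9 = 512
  Digit '0' (value 0) x 2^8 = 0
  Digit '0' (value 0) x 2^7 = 0
  Digit '1' (value 1) x 2^6 = 64
  Digit '1' (value 1) x 2^5 = 32
  Digit '0' (value 0) x 2^4 = 0
  Digit '0' (value 0) x 2^3 = 0
  Digit '0' (value 0) x 2^2 = 0
  Digit '1' (value 1) x 2^1 = 2
  Digit '1' (value 1) x 2^0 = 1
Sum = 6755

6755


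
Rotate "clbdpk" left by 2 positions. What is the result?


Input: "clbdpk", rotate left by 2
First 2 characters: "cl"
Remaining characters: "bdpk"
Concatenate remaining + first: "bdpk" + "cl" = "bdpkcl"

bdpkcl


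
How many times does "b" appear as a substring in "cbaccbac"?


Searching for "b" in "cbaccbac"
Scanning each position:
  Position 0: "c" => no
  Position 1: "b" => MATCH
  Position 2: "a" => no
  Position 3: "c" => no
  Position 4: "c" => no
  Position 5: "b" => MATCH
  Position 6: "a" => no
  Position 7: "c" => no
Total occurrences: 2

2


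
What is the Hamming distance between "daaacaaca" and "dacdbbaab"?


Comparing "daaacaaca" and "dacdbbaab" position by position:
  Position 0: 'd' vs 'd' => same
  Position 1: 'a' vs 'a' => same
  Position 2: 'a' vs 'c' => differ
  Position 3: 'a' vs 'd' => differ
  Position 4: 'c' vs 'b' => differ
  Position 5: 'a' vs 'b' => differ
  Position 6: 'a' vs 'a' => same
  Position 7: 'c' vs 'a' => differ
  Position 8: 'a' vs 'b' => differ
Total differences (Hamming distance): 6

6


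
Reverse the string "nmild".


Input: nmild
Reading characters right to left:
  Position 4: 'd'
  Position 3: 'l'
  Position 2: 'i'
  Position 1: 'm'
  Position 0: 'n'
Reversed: dlimn

dlimn


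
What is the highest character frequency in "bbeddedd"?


Input: bbeddedd
Character counts:
  'b': 2
  'd': 4
  'e': 2
Maximum frequency: 4

4


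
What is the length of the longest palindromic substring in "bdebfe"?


Input: "bdebfe"
Checking substrings for palindromes:
  No multi-char palindromic substrings found
Longest palindromic substring: "b" with length 1

1


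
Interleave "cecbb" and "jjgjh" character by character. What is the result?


Interleaving "cecbb" and "jjgjh":
  Position 0: 'c' from first, 'j' from second => "cj"
  Position 1: 'e' from first, 'j' from second => "ej"
  Position 2: 'c' from first, 'g' from second => "cg"
  Position 3: 'b' from first, 'j' from second => "bj"
  Position 4: 'b' from first, 'h' from second => "bh"
Result: cjejcgbjbh

cjejcgbjbh


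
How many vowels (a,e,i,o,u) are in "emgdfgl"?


Input: emgdfgl
Checking each character:
  'e' at position 0: vowel (running total: 1)
  'm' at position 1: consonant
  'g' at position 2: consonant
  'd' at position 3: consonant
  'f' at position 4: consonant
  'g' at position 5: consonant
  'l' at position 6: consonant
Total vowels: 1

1


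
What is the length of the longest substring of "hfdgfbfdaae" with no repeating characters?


Input: "hfdgfbfdaae"
Sliding window (track last position of each char):
  Position 0 ('h'): window [0,0] length 1 -- new best
  Position 1 ('f'): window [0,1] length 2 -- new best
  Position 2 ('d'): window [0,2] length 3 -- new best
  Position 3 ('g'): window [0,3] length 4 -- new best
  Position 4 ('f'): repeat (last at 1), move window start to 2
  Position 4 ('f'): window [2,4] length 3
  Position 5 ('b'): window [2,5] length 4
  Position 6 ('f'): repeat (last at 4), move window start to 5
  Position 6 ('f'): window [5,6] length 2
  Position 7 ('d'): window [5,7] length 3
  Position 8 ('a'): window [5,8] length 4
  Position 9 ('a'): repeat (last at 8), move window start to 9
  Position 9 ('a'): window [9,9] length 1
  Position 10 ('e'): window [9,10] length 2
Longest substring with no repeats: "hfdg" with length 4

4


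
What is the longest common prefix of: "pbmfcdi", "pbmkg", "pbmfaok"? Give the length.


Words: pbmfcdi, pbmkg, pbmfaok
  Position 0: all 'p' => match
  Position 1: all 'b' => match
  Position 2: all 'm' => match
  Position 3: ('f', 'k', 'f') => mismatch, stop
LCP = "pbm" (length 3)

3


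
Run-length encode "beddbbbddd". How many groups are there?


Input: beddbbbddd
Scanning for consecutive runs:
  Group 1: 'b' x 1 (positions 0-0)
  Group 2: 'e' x 1 (positions 1-1)
  Group 3: 'd' x 2 (positions 2-3)
  Group 4: 'b' x 3 (positions 4-6)
  Group 5: 'd' x 3 (positions 7-9)
Total groups: 5

5


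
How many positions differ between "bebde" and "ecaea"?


Comparing "bebde" and "ecaea" position by position:
  Position 0: 'b' vs 'e' => DIFFER
  Position 1: 'e' vs 'c' => DIFFER
  Position 2: 'b' vs 'a' => DIFFER
  Position 3: 'd' vs 'e' => DIFFER
  Position 4: 'e' vs 'a' => DIFFER
Positions that differ: 5

5


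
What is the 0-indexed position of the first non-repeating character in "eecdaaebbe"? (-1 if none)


Input: eecdaaebbe
Character frequencies:
  'a': 2
  'b': 2
  'c': 1
  'd': 1
  'e': 4
Scanning left to right for freq == 1:
  Position 0 ('e'): freq=4, skip
  Position 1 ('e'): freq=4, skip
  Position 2 ('c'): unique! => answer = 2

2


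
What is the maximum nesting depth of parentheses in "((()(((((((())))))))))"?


Input: "((()(((((((())))))))))"
Tracking depth:
  Position 0 '(': depth becomes 1
  Position 1 '(': depth becomes 2
  Position 2 '(': depth becomes 3
  Position 3 ')': depth becomes 2
  Position 4 '(': depth becomes 3
  Position 5 '(': depth becomes 4
  Position 6 '(': depth becomes 5
  Position 7 '(': depth becomes 6
  Position 8 '(': depth becomes 7
  Position 9 '(': depth becomes 8
  Position 10 '(': depth becomes 9
  Position 11 '(': depth becomes 10
  Position 12 ')': depth becomes 9
  Position 13 ')': depth becomes 8
  Position 14 ')': depth becomes 7
  Position 15 ')': depth becomes 6
  Position 16 ')': depth becomes 5
  Position 17 ')': depth becomes 4
  Position 18 ')': depth becomes 3
  Position 19 ')': depth becomes 2
  Position 20 ')': depth becomes 1
  Position 21 ')': depth becomes 0
Maximum depth reached: 10

10


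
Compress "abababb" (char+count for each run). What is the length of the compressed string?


Input: abababb
Runs:
  'a' x 1 => "a1"
  'b' x 1 => "b1"
  'a' x 1 => "a1"
  'b' x 1 => "b1"
  'a' x 1 => "a1"
  'b' x 2 => "b2"
Compressed: "a1b1a1b1a1b2"
Compressed length: 12

12


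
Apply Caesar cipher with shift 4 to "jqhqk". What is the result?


Caesar cipher: shift "jqhqk" by 4
  'j' (pos 9) + 4 = pos 13 = 'n'
  'q' (pos 16) + 4 = pos 20 = 'u'
  'h' (pos 7) + 4 = pos 11 = 'l'
  'q' (pos 16) + 4 = pos 20 = 'u'
  'k' (pos 10) + 4 = pos 14 = 'o'
Result: nuluo

nuluo


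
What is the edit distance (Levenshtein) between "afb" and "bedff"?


Computing edit distance: "afb" -> "bedff"
DP table:
           b    e    d    f    f
      0    1    2    3    4    5
  a   1    1    2    3    4    5
  f   2    2    2    3    3    4
  b   3    2    3    3    4    4
Edit distance = dp[3][5] = 4

4


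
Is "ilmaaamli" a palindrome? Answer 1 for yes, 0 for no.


Input: ilmaaamli
Reversed: ilmaaamli
  Compare pos 0 ('i') with pos 8 ('i'): match
  Compare pos 1 ('l') with pos 7 ('l'): match
  Compare pos 2 ('m') with pos 6 ('m'): match
  Compare pos 3 ('a') with pos 5 ('a'): match
Result: palindrome

1


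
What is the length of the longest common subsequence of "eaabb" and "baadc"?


LCS of "eaabb" and "baadc"
DP table:
           b    a    a    d    c
      0    0    0    0    0    0
  e   0    0    0    0    0    0
  a   0    0    1    1    1    1
  a   0    0    1    2    2    2
  b   0    1    1    2    2    2
  b   0    1    1    2    2    2
LCS length = dp[5][5] = 2

2


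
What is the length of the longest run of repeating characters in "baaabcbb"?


Input: "baaabcbb"
Scanning for longest run:
  Position 1 ('a'): new char, reset run to 1
  Position 2 ('a'): continues run of 'a', length=2
  Position 3 ('a'): continues run of 'a', length=3
  Position 4 ('b'): new char, reset run to 1
  Position 5 ('c'): new char, reset run to 1
  Position 6 ('b'): new char, reset run to 1
  Position 7 ('b'): continues run of 'b', length=2
Longest run: 'a' with length 3

3


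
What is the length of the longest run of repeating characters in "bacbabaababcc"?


Input: "bacbabaababcc"
Scanning for longest run:
  Position 1 ('a'): new char, reset run to 1
  Position 2 ('c'): new char, reset run to 1
  Position 3 ('b'): new char, reset run to 1
  Position 4 ('a'): new char, reset run to 1
  Position 5 ('b'): new char, reset run to 1
  Position 6 ('a'): new char, reset run to 1
  Position 7 ('a'): continues run of 'a', length=2
  Position 8 ('b'): new char, reset run to 1
  Position 9 ('a'): new char, reset run to 1
  Position 10 ('b'): new char, reset run to 1
  Position 11 ('c'): new char, reset run to 1
  Position 12 ('c'): continues run of 'c', length=2
Longest run: 'a' with length 2

2


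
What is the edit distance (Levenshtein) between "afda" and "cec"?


Computing edit distance: "afda" -> "cec"
DP table:
           c    e    c
      0    1    2    3
  a   1    1    2    3
  f   2    2    2    3
  d   3    3    3    3
  a   4    4    4    4
Edit distance = dp[4][3] = 4

4


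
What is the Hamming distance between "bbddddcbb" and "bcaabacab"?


Comparing "bbddddcbb" and "bcaabacab" position by position:
  Position 0: 'b' vs 'b' => same
  Position 1: 'b' vs 'c' => differ
  Position 2: 'd' vs 'a' => differ
  Position 3: 'd' vs 'a' => differ
  Position 4: 'd' vs 'b' => differ
  Position 5: 'd' vs 'a' => differ
  Position 6: 'c' vs 'c' => same
  Position 7: 'b' vs 'a' => differ
  Position 8: 'b' vs 'b' => same
Total differences (Hamming distance): 6

6


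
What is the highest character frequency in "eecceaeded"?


Input: eecceaeded
Character counts:
  'a': 1
  'c': 2
  'd': 2
  'e': 5
Maximum frequency: 5

5


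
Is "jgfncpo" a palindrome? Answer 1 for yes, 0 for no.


Input: jgfncpo
Reversed: opcnfgj
  Compare pos 0 ('j') with pos 6 ('o'): MISMATCH
  Compare pos 1 ('g') with pos 5 ('p'): MISMATCH
  Compare pos 2 ('f') with pos 4 ('c'): MISMATCH
Result: not a palindrome

0


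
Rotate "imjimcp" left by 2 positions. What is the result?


Input: "imjimcp", rotate left by 2
First 2 characters: "im"
Remaining characters: "jimcp"
Concatenate remaining + first: "jimcp" + "im" = "jimcpim"

jimcpim


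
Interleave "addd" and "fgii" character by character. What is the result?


Interleaving "addd" and "fgii":
  Position 0: 'a' from first, 'f' from second => "af"
  Position 1: 'd' from first, 'g' from second => "dg"
  Position 2: 'd' from first, 'i' from second => "di"
  Position 3: 'd' from first, 'i' from second => "di"
Result: afdgdidi

afdgdidi


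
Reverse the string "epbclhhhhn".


Input: epbclhhhhn
Reading characters right to left:
  Position 9: 'n'
  Position 8: 'h'
  Position 7: 'h'
  Position 6: 'h'
  Position 5: 'h'
  Position 4: 'l'
  Position 3: 'c'
  Position 2: 'b'
  Position 1: 'p'
  Position 0: 'e'
Reversed: nhhhhlcbpe

nhhhhlcbpe


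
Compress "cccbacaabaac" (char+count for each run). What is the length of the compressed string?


Input: cccbacaabaac
Runs:
  'c' x 3 => "c3"
  'b' x 1 => "b1"
  'a' x 1 => "a1"
  'c' x 1 => "c1"
  'a' x 2 => "a2"
  'b' x 1 => "b1"
  'a' x 2 => "a2"
  'c' x 1 => "c1"
Compressed: "c3b1a1c1a2b1a2c1"
Compressed length: 16

16


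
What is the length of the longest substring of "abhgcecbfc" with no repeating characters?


Input: "abhgcecbfc"
Sliding window (track last position of each char):
  Position 0 ('a'): window [0,0] length 1 -- new best
  Position 1 ('b'): window [0,1] length 2 -- new best
  Position 2 ('h'): window [0,2] length 3 -- new best
  Position 3 ('g'): window [0,3] length 4 -- new best
  Position 4 ('c'): window [0,4] length 5 -- new best
  Position 5 ('e'): window [0,5] length 6 -- new best
  Position 6 ('c'): repeat (last at 4), move window start to 5
  Position 6 ('c'): window [5,6] length 2
  Position 7 ('b'): window [5,7] length 3
  Position 8 ('f'): window [5,8] length 4
  Position 9 ('c'): repeat (last at 6), move window start to 7
  Position 9 ('c'): window [7,9] length 3
Longest substring with no repeats: "abhgce" with length 6

6


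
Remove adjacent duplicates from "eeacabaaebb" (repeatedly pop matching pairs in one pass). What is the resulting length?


Input: eeacabaaebb
Stack-based adjacent duplicate removal:
  Read 'e': push. Stack: e
  Read 'e': matches stack top 'e' => pop. Stack: (empty)
  Read 'a': push. Stack: a
  Read 'c': push. Stack: ac
  Read 'a': push. Stack: aca
  Read 'b': push. Stack: acab
  Read 'a': push. Stack: acaba
  Read 'a': matches stack top 'a' => pop. Stack: acab
  Read 'e': push. Stack: acabe
  Read 'b': push. Stack: acabeb
  Read 'b': matches stack top 'b' => pop. Stack: acabe
Final stack: "acabe" (length 5)

5


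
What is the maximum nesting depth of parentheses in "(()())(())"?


Input: "(()())(())"
Tracking depth:
  Position 0 '(': depth becomes 1
  Position 1 '(': depth becomes 2
  Position 2 ')': depth becomes 1
  Position 3 '(': depth becomes 2
  Position 4 ')': depth becomes 1
  Position 5 ')': depth becomes 0
  Position 6 '(': depth becomes 1
  Position 7 '(': depth becomes 2
  Position 8 ')': depth becomes 1
  Position 9 ')': depth becomes 0
Maximum depth reached: 2

2


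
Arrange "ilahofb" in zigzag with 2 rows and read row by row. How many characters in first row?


Zigzag "ilahofb" into 2 rows:
Placing characters:
  'i' => row 0
  'l' => row 1
  'a' => row 0
  'h' => row 1
  'o' => row 0
  'f' => row 1
  'b' => row 0
Rows:
  Row 0: "iaob"
  Row 1: "lhf"
First row length: 4

4


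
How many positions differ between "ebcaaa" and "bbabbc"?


Comparing "ebcaaa" and "bbabbc" position by position:
  Position 0: 'e' vs 'b' => DIFFER
  Position 1: 'b' vs 'b' => same
  Position 2: 'c' vs 'a' => DIFFER
  Position 3: 'a' vs 'b' => DIFFER
  Position 4: 'a' vs 'b' => DIFFER
  Position 5: 'a' vs 'c' => DIFFER
Positions that differ: 5

5


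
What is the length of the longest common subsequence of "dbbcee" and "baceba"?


LCS of "dbbcee" and "baceba"
DP table:
           b    a    c    e    b    a
      0    0    0    0    0    0    0
  d   0    0    0    0    0    0    0
  b   0    1    1    1    1    1    1
  b   0    1    1    1    1    2    2
  c   0    1    1    2    2    2    2
  e   0    1    1    2    3    3    3
  e   0    1    1    2    3    3    3
LCS length = dp[6][6] = 3

3


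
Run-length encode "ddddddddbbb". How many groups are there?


Input: ddddddddbbb
Scanning for consecutive runs:
  Group 1: 'd' x 8 (positions 0-7)
  Group 2: 'b' x 3 (positions 8-10)
Total groups: 2

2


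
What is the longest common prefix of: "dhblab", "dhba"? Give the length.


Words: dhblab, dhba
  Position 0: all 'd' => match
  Position 1: all 'h' => match
  Position 2: all 'b' => match
  Position 3: ('l', 'a') => mismatch, stop
LCP = "dhb" (length 3)

3


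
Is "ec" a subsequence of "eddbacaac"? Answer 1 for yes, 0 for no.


Check if "ec" is a subsequence of "eddbacaac"
Greedy scan:
  Position 0 ('e'): matches sub[0] = 'e'
  Position 1 ('d'): no match needed
  Position 2 ('d'): no match needed
  Position 3 ('b'): no match needed
  Position 4 ('a'): no match needed
  Position 5 ('c'): matches sub[1] = 'c'
  Position 6 ('a'): no match needed
  Position 7 ('a'): no match needed
  Position 8 ('c'): no match needed
All 2 characters matched => is a subsequence

1


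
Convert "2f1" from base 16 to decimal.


Input: "2f1" in base 16
Positional expansion:
  Digit '2' (value 2) x 16^2 = 512
  Digit 'f' (value 15) x 16^1 = 240
  Digit '1' (value 1) x 16^0 = 1
Sum = 753

753


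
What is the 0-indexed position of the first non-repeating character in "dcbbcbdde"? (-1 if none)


Input: dcbbcbdde
Character frequencies:
  'b': 3
  'c': 2
  'd': 3
  'e': 1
Scanning left to right for freq == 1:
  Position 0 ('d'): freq=3, skip
  Position 1 ('c'): freq=2, skip
  Position 2 ('b'): freq=3, skip
  Position 3 ('b'): freq=3, skip
  Position 4 ('c'): freq=2, skip
  Position 5 ('b'): freq=3, skip
  Position 6 ('d'): freq=3, skip
  Position 7 ('d'): freq=3, skip
  Position 8 ('e'): unique! => answer = 8

8


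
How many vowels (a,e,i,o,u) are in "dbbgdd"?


Input: dbbgdd
Checking each character:
  'd' at position 0: consonant
  'b' at position 1: consonant
  'b' at position 2: consonant
  'g' at position 3: consonant
  'd' at position 4: consonant
  'd' at position 5: consonant
Total vowels: 0

0


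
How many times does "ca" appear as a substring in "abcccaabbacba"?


Searching for "ca" in "abcccaabbacba"
Scanning each position:
  Position 0: "ab" => no
  Position 1: "bc" => no
  Position 2: "cc" => no
  Position 3: "cc" => no
  Position 4: "ca" => MATCH
  Position 5: "aa" => no
  Position 6: "ab" => no
  Position 7: "bb" => no
  Position 8: "ba" => no
  Position 9: "ac" => no
  Position 10: "cb" => no
  Position 11: "ba" => no
Total occurrences: 1

1


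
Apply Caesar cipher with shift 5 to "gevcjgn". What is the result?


Caesar cipher: shift "gevcjgn" by 5
  'g' (pos 6) + 5 = pos 11 = 'l'
  'e' (pos 4) + 5 = pos 9 = 'j'
  'v' (pos 21) + 5 = pos 0 = 'a'
  'c' (pos 2) + 5 = pos 7 = 'h'
  'j' (pos 9) + 5 = pos 14 = 'o'
  'g' (pos 6) + 5 = pos 11 = 'l'
  'n' (pos 13) + 5 = pos 18 = 's'
Result: ljahols

ljahols


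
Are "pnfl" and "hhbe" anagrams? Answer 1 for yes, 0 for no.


Strings: "pnfl", "hhbe"
Sorted first:  flnp
Sorted second: behh
Differ at position 0: 'f' vs 'b' => not anagrams

0


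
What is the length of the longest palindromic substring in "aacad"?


Input: "aacad"
Checking substrings for palindromes:
  [1:4] "aca" (len 3) => palindrome
  [0:2] "aa" (len 2) => palindrome
Longest palindromic substring: "aca" with length 3

3


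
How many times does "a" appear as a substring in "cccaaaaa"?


Searching for "a" in "cccaaaaa"
Scanning each position:
  Position 0: "c" => no
  Position 1: "c" => no
  Position 2: "c" => no
  Position 3: "a" => MATCH
  Position 4: "a" => MATCH
  Position 5: "a" => MATCH
  Position 6: "a" => MATCH
  Position 7: "a" => MATCH
Total occurrences: 5

5


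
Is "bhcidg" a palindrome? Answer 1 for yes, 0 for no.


Input: bhcidg
Reversed: gdichb
  Compare pos 0 ('b') with pos 5 ('g'): MISMATCH
  Compare pos 1 ('h') with pos 4 ('d'): MISMATCH
  Compare pos 2 ('c') with pos 3 ('i'): MISMATCH
Result: not a palindrome

0


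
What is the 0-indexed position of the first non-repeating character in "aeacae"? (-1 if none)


Input: aeacae
Character frequencies:
  'a': 3
  'c': 1
  'e': 2
Scanning left to right for freq == 1:
  Position 0 ('a'): freq=3, skip
  Position 1 ('e'): freq=2, skip
  Position 2 ('a'): freq=3, skip
  Position 3 ('c'): unique! => answer = 3

3


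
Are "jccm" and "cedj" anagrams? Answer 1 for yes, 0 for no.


Strings: "jccm", "cedj"
Sorted first:  ccjm
Sorted second: cdej
Differ at position 1: 'c' vs 'd' => not anagrams

0


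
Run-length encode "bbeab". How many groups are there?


Input: bbeab
Scanning for consecutive runs:
  Group 1: 'b' x 2 (positions 0-1)
  Group 2: 'e' x 1 (positions 2-2)
  Group 3: 'a' x 1 (positions 3-3)
  Group 4: 'b' x 1 (positions 4-4)
Total groups: 4

4


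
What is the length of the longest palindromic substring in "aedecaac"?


Input: "aedecaac"
Checking substrings for palindromes:
  [4:8] "caac" (len 4) => palindrome
  [1:4] "ede" (len 3) => palindrome
  [5:7] "aa" (len 2) => palindrome
Longest palindromic substring: "caac" with length 4

4


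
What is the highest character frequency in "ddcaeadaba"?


Input: ddcaeadaba
Character counts:
  'a': 4
  'b': 1
  'c': 1
  'd': 3
  'e': 1
Maximum frequency: 4

4


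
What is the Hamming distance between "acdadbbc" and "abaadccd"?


Comparing "acdadbbc" and "abaadccd" position by position:
  Position 0: 'a' vs 'a' => same
  Position 1: 'c' vs 'b' => differ
  Position 2: 'd' vs 'a' => differ
  Position 3: 'a' vs 'a' => same
  Position 4: 'd' vs 'd' => same
  Position 5: 'b' vs 'c' => differ
  Position 6: 'b' vs 'c' => differ
  Position 7: 'c' vs 'd' => differ
Total differences (Hamming distance): 5

5


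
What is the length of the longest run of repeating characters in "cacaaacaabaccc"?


Input: "cacaaacaabaccc"
Scanning for longest run:
  Position 1 ('a'): new char, reset run to 1
  Position 2 ('c'): new char, reset run to 1
  Position 3 ('a'): new char, reset run to 1
  Position 4 ('a'): continues run of 'a', length=2
  Position 5 ('a'): continues run of 'a', length=3
  Position 6 ('c'): new char, reset run to 1
  Position 7 ('a'): new char, reset run to 1
  Position 8 ('a'): continues run of 'a', length=2
  Position 9 ('b'): new char, reset run to 1
  Position 10 ('a'): new char, reset run to 1
  Position 11 ('c'): new char, reset run to 1
  Position 12 ('c'): continues run of 'c', length=2
  Position 13 ('c'): continues run of 'c', length=3
Longest run: 'a' with length 3

3


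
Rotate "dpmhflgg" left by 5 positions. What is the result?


Input: "dpmhflgg", rotate left by 5
First 5 characters: "dpmhf"
Remaining characters: "lgg"
Concatenate remaining + first: "lgg" + "dpmhf" = "lggdpmhf"

lggdpmhf


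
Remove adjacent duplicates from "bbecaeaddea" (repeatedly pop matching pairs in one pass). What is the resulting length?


Input: bbecaeaddea
Stack-based adjacent duplicate removal:
  Read 'b': push. Stack: b
  Read 'b': matches stack top 'b' => pop. Stack: (empty)
  Read 'e': push. Stack: e
  Read 'c': push. Stack: ec
  Read 'a': push. Stack: eca
  Read 'e': push. Stack: ecae
  Read 'a': push. Stack: ecaea
  Read 'd': push. Stack: ecaead
  Read 'd': matches stack top 'd' => pop. Stack: ecaea
  Read 'e': push. Stack: ecaeae
  Read 'a': push. Stack: ecaeaea
Final stack: "ecaeaea" (length 7)

7


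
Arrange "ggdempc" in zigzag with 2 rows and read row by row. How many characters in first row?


Zigzag "ggdempc" into 2 rows:
Placing characters:
  'g' => row 0
  'g' => row 1
  'd' => row 0
  'e' => row 1
  'm' => row 0
  'p' => row 1
  'c' => row 0
Rows:
  Row 0: "gdmc"
  Row 1: "gep"
First row length: 4

4


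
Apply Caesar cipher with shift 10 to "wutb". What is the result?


Caesar cipher: shift "wutb" by 10
  'w' (pos 22) + 10 = pos 6 = 'g'
  'u' (pos 20) + 10 = pos 4 = 'e'
  't' (pos 19) + 10 = pos 3 = 'd'
  'b' (pos 1) + 10 = pos 11 = 'l'
Result: gedl

gedl


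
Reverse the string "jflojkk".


Input: jflojkk
Reading characters right to left:
  Position 6: 'k'
  Position 5: 'k'
  Position 4: 'j'
  Position 3: 'o'
  Position 2: 'l'
  Position 1: 'f'
  Position 0: 'j'
Reversed: kkjolfj

kkjolfj


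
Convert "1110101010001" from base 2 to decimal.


Input: "1110101010001" in base 2
Positional expansion:
  Digit '1' (value 1) x 2^12 = 4096
  Digit '1' (value 1) x 2^11 = 2048
  Digit '1' (value 1) x 2^10 = 1024
  Digit '0' (value 0) x 2^9 = 0
  Digit '1' (value 1) x 2^8 = 256
  Digit '0' (value 0) x 2^7 = 0
  Digit '1' (value 1) x 2^6 = 64
  Digit '0' (value 0) x 2^5 = 0
  Digit '1' (value 1) x 2^4 = 16
  Digit '0' (value 0) x 2^3 = 0
  Digit '0' (value 0) x 2^2 = 0
  Digit '0' (value 0) x 2^1 = 0
  Digit '1' (value 1) x 2^0 = 1
Sum = 7505

7505


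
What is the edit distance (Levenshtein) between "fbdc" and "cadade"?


Computing edit distance: "fbdc" -> "cadade"
DP table:
           c    a    d    a    d    e
      0    1    2    3    4    5    6
  f   1    1    2    3    4    5    6
  b   2    2    2    3    4    5    6
  d   3    3    3    2    3    4    5
  c   4    3    4    3    3    4    5
Edit distance = dp[4][6] = 5

5


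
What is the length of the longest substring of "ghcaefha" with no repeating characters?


Input: "ghcaefha"
Sliding window (track last position of each char):
  Position 0 ('g'): window [0,0] length 1 -- new best
  Position 1 ('h'): window [0,1] length 2 -- new best
  Position 2 ('c'): window [0,2] length 3 -- new best
  Position 3 ('a'): window [0,3] length 4 -- new best
  Position 4 ('e'): window [0,4] length 5 -- new best
  Position 5 ('f'): window [0,5] length 6 -- new best
  Position 6 ('h'): repeat (last at 1), move window start to 2
  Position 6 ('h'): window [2,6] length 5
  Position 7 ('a'): repeat (last at 3), move window start to 4
  Position 7 ('a'): window [4,7] length 4
Longest substring with no repeats: "ghcaef" with length 6

6


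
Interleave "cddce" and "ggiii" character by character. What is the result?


Interleaving "cddce" and "ggiii":
  Position 0: 'c' from first, 'g' from second => "cg"
  Position 1: 'd' from first, 'g' from second => "dg"
  Position 2: 'd' from first, 'i' from second => "di"
  Position 3: 'c' from first, 'i' from second => "ci"
  Position 4: 'e' from first, 'i' from second => "ei"
Result: cgdgdiciei

cgdgdiciei


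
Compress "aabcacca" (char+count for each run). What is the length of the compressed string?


Input: aabcacca
Runs:
  'a' x 2 => "a2"
  'b' x 1 => "b1"
  'c' x 1 => "c1"
  'a' x 1 => "a1"
  'c' x 2 => "c2"
  'a' x 1 => "a1"
Compressed: "a2b1c1a1c2a1"
Compressed length: 12

12


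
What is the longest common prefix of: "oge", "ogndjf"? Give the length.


Words: oge, ogndjf
  Position 0: all 'o' => match
  Position 1: all 'g' => match
  Position 2: ('e', 'n') => mismatch, stop
LCP = "og" (length 2)

2


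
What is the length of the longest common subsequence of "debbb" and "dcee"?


LCS of "debbb" and "dcee"
DP table:
           d    c    e    e
      0    0    0    0    0
  d   0    1    1    1    1
  e   0    1    1    2    2
  b   0    1    1    2    2
  b   0    1    1    2    2
  b   0    1    1    2    2
LCS length = dp[5][4] = 2

2
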